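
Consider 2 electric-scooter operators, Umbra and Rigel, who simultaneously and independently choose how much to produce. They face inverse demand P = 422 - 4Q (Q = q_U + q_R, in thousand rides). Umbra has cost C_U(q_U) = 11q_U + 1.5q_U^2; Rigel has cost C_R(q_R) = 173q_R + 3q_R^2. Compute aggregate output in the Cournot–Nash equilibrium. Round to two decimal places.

Umbra's profit: π_U = (422 - 4Q)q_U - (11q_U + (3/2)q_U²). Setting ∂π_U/∂q_U = 0: 411 - 11q_U - 4(q_R) = 0.
Rigel's first-order condition: 249 - 14q_R - 4(q_U) = 0.
Best responses: q_U = (411 - 4q_R)/11, q_R = (249 - 4q_U)/14.
Solving the pair: q_U = 793/23, q_R = 365/46.
Total output Q = 793/23 + 365/46 = 1951/46.

42.41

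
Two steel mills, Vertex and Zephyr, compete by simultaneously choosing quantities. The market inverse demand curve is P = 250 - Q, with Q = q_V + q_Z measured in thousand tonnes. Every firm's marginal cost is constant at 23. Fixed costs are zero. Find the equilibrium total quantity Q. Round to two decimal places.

Each firm earns π_i = (250 - Q)q_i - 23q_i.
First-order condition (treating rivals' output as given): 227 - 2q_i - q_j = 0.
With identical firms every q_j equals q_i, so q_j = q_i and 227 = 3q_i, giving q_i = 227/3.
Total output Q = 227/3 + 227/3 = 454/3.

151.33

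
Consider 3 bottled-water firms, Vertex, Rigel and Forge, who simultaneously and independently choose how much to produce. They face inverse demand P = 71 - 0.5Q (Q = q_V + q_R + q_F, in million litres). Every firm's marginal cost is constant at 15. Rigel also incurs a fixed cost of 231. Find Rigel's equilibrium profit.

Each firm earns π_i = (71 - 0.5Q)q_i - 15q_i.
Setting ∂π_i/∂q_i = 0 with rivals' quantities fixed: 56 - q_i - (1/2)·Σ_{j≠i} q_j = 0.
With identical firms every q_j equals q_i, so Σ_{j≠i} q_j = 2q_i and 56 = 2q_i, giving q_i = 28.
Price P = 71 - (1/2)·84 = 29.
Rigel's profit: (29 - 15)·28 - 231 = 161.

161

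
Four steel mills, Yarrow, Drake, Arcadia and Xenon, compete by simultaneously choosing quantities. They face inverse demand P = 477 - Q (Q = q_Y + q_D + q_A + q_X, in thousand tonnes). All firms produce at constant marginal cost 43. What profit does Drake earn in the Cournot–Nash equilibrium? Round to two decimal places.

A representative firm's profit is π_i = q_i(477 - Q) - 43q_i.
Setting ∂π_i/∂q_i = 0 with rivals' quantities fixed: 434 - 2q_i - Σ_{j≠i} q_j = 0.
By symmetry each firm produces the same amount; substituting Σ_{j≠i} q_j = 3q_i yields q_i = 434/5.
Price P = 477 - 1736/5 = 649/5.
Drake's profit: (649/5 - 43)·(434/5) = 7534.2400.

7534.24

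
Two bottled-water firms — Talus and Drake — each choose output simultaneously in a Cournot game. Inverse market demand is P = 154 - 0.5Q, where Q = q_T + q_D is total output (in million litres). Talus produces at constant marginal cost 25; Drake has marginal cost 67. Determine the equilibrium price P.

82

Talus's profit: π_T = (154 - 0.5Q)q_T - (25q_T). Setting ∂π_T/∂q_T = 0: 129 - q_T - (1/2)(q_D) = 0.
Drake's first-order condition: 87 - q_D - (1/2)(q_T) = 0.
So q_T = (129 - (1/2)q_D) and q_D = (87 - (1/2)q_T).
Substituting one into the other gives q_T = 114 and q_D = 30.
Total output Q = 144, so price P = 154 - (1/2)·144 = 82.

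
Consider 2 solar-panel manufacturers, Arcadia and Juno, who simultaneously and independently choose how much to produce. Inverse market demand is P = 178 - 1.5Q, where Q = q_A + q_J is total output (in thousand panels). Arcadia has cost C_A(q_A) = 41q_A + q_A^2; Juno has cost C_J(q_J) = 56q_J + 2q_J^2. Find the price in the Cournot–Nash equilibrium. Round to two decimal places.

123.93

Arcadia's profit: π_A = (178 - 1.5Q)q_A - (41q_A + q_A²). Setting ∂π_A/∂q_A = 0: 137 - 5q_A - (3/2)(q_J) = 0.
Juno's profit: π_J = (178 - 1.5Q)q_J - (56q_J + 2q_J²). Setting ∂π_J/∂q_J = 0: 122 - 7q_J - (3/2)(q_A) = 0.
So q_A = (137 - (3/2)q_J)/5 and q_J = (122 - (3/2)q_A)/7.
Solving the pair: q_A = 23.6947, q_J = 1618/131.
Total output Q = 36.0458, so price P = 178 - (3/2)·36.0458 = 123.9313.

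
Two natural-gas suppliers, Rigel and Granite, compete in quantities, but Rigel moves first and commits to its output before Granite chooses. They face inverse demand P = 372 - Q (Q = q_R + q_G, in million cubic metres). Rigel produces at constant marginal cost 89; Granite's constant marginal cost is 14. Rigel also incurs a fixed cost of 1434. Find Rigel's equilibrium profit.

Solve by backward induction. Given q_R, the follower Granite maximises π_G = (372 - q_R - q_G)q_G - 14q_G.
Follower FOC: 358 - q_R - 2q_G = 0, so q_G(q_R) = (358 - q_R)/2.
Rigel substitutes q_G(q_R) into its own profit: π_R = q_R(372 - q_R - (358 - q_R)/2) - 89q_R = (193 - (1/2)q_R)q_R - 89q_R.
Maximising: ∂π_R/∂q_R = 104 - q_R = 0, giving q_R = 104.
Then q_G = (358 - 104)/2 = 127.
Price P = 372 - 231 = 141.
Rigel's profit: (141 - 89)·104 - 1434 = 3974.

3974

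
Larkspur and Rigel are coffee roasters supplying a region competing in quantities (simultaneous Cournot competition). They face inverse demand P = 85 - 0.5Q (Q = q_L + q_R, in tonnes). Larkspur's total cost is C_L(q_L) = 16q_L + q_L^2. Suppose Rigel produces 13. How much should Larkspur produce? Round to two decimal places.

20.83

With the rival's output fixed at 13, Larkspur's profit is π_L = (85 - (1/2)·13 - (1/2)q_L)q_L - (16q_L + q_L²) = (157/2 - (1/2)q_L)q_L - (16q_L + q_L²).
∂π_L/∂q_L = 125/2 - 3q_L = 0, so q_L = 125/6.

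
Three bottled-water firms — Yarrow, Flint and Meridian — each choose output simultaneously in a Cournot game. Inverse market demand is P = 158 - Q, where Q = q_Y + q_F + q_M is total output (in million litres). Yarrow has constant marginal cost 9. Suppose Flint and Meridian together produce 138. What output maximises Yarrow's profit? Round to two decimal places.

5.50

With rivals' combined output fixed at 138, Yarrow's profit is π_Y = (158 - 138 - q_Y)q_Y - (9q_Y) = (20 - q_Y)q_Y - (9q_Y).
∂π_Y/∂q_Y = 11 - 2q_Y = 0, so q_Y = 11/2.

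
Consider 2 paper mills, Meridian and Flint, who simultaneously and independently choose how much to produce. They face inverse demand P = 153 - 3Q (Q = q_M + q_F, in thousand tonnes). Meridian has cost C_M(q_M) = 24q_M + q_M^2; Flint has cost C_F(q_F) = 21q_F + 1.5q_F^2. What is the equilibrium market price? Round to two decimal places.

84.71

Meridian's profit: π_M = (153 - 3Q)q_M - (24q_M + q_M²). Setting ∂π_M/∂q_M = 0: 129 - 8q_M - 3(q_F) = 0.
Flint's first-order condition: 132 - 9q_F - 3(q_M) = 0.
So q_M = (129 - 3q_F)/8 and q_F = (132 - 3q_M)/9.
Solving the pair: q_M = 85/7, q_F = 223/21.
Total output Q = 478/21, so price P = 153 - 3·(478/21) = 593/7.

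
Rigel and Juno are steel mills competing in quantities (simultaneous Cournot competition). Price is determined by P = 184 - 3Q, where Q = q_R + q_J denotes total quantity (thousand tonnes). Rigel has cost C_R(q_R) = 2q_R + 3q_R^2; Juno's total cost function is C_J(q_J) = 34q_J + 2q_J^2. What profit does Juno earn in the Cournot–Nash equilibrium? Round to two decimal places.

Rigel's profit: π_R = (184 - 3Q)q_R - (2q_R + 3q_R²). Setting ∂π_R/∂q_R = 0: 182 - 12q_R - 3(q_J) = 0.
Juno's first-order condition: 150 - 10q_J - 3(q_R) = 0.
So q_R = (182 - 3q_J)/12 and q_J = (150 - 3q_R)/10.
Substituting one into the other gives q_R = 1370/111 and q_J = 418/37.
Price P = 184 - 3·23.6396 = 113.0811.
Juno's profit: 113.0811·(418/37) - 34·(418/37) - 2(418/37)² = 638.1446.

638.14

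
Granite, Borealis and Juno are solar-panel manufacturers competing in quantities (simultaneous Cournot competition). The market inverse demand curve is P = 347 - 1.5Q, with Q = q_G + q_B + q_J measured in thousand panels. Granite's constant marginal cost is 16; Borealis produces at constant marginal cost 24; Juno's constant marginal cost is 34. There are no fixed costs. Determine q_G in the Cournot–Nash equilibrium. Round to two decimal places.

Granite's profit: π_G = (347 - 1.5Q)q_G - (16q_G). Setting ∂π_G/∂q_G = 0: 331 - 3q_G - (3/2)(q_B + q_J) = 0.
Borealis's first-order condition: 323 - 3q_B - (3/2)(q_G + q_J) = 0.
Juno's first-order condition: 313 - 3q_J - (3/2)(q_G + q_B) = 0.
Adding the 3 conditions: 967 − 3Q − 3Q = 0, i.e. Q = 967/6.
Back-substituting: q_G = (331 − 967/4)/(3/2) = 119/2, q_B = (323 − 967/4)/(3/2) = 325/6, q_J = (313 − 967/4)/(3/2) = 95/2.

59.50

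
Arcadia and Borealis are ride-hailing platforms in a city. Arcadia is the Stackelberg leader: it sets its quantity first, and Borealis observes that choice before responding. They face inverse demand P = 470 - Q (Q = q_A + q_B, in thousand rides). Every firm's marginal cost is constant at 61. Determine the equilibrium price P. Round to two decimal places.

163.25

The follower Borealis best-responds to any q_A: π_B = (470 - Q)q_B - 61q_B.
Setting the follower's marginal profit to zero, 409 - q_A - 2q_B = 0, i.e. q_B = (409 - q_A)/2.
Arcadia substitutes q_B(q_A) into its own profit: π_A = q_A(470 - q_A - (409 - q_A)/2) - 61q_A = (531/2 - (1/2)q_A)q_A - 61q_A.
Maximising: ∂π_A/∂q_A = 409/2 - q_A = 0, giving q_A = 409/2.
Then q_B = (409 - 409/2)/2 = 409/4.
Total output Q = 1227/4, so price P = 470 - 1227/4 = 653/4.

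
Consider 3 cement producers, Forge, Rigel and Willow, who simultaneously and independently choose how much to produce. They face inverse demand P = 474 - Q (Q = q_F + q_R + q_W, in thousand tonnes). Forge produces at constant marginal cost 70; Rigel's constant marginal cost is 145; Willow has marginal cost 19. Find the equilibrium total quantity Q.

297

Forge's profit: π_F = (474 - Q)q_F - (70q_F). Setting ∂π_F/∂q_F = 0: 404 - 2q_F - (q_R + q_W) = 0.
Rigel's first-order condition: 329 - 2q_R - (q_F + q_W) = 0.
Willow's profit: π_W = (474 - Q)q_W - (19q_W). Setting ∂π_W/∂q_W = 0: 455 - 2q_W - (q_F + q_R) = 0.
Adding the 3 first-order conditions: 1188 − 4Q = 0, so Q = 297.
Back-substituting: q_F = (404 − 297) = 107, q_R = (329 − 297) = 32, q_W = (455 − 297) = 158.
Total output Q = 107 + 32 + 158 = 297.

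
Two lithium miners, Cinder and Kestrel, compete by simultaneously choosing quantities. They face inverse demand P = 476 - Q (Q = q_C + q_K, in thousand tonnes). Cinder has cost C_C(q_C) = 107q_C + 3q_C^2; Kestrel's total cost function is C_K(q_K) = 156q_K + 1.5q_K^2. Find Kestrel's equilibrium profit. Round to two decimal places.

Cinder's profit: π_C = (476 - Q)q_C - (107q_C + 3q_C²). Setting ∂π_C/∂q_C = 0: 369 - 8q_C - (q_K) = 0.
Kestrel's profit: π_K = (476 - Q)q_K - (156q_K + (3/2)q_K²). Setting ∂π_K/∂q_K = 0: 320 - 5q_K - (q_C) = 0.
Best responses: q_C = (369 - q_K)/8, q_K = (320 - q_C)/5.
Substituting one into the other gives q_C = 1525/39 and q_K = 56.1795.
Price P = 476 - 95.2821 = 380.7179.
Kestrel's profit: 380.7179·56.1795 - 156·56.1795 - (3/2)·56.1795² = 7890.3369.

7890.34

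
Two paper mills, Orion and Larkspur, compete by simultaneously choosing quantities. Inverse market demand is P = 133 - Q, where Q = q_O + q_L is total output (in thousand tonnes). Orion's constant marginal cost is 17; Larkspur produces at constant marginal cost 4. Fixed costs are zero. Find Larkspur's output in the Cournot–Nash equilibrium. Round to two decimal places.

Orion's profit: π_O = (133 - Q)q_O - (17q_O). Setting ∂π_O/∂q_O = 0: 116 - 2q_O - (q_L) = 0.
Larkspur's first-order condition: 129 - 2q_L - (q_O) = 0.
Best responses: q_O = (116 - q_L)/2, q_L = (129 - q_O)/2.
Solving the pair: q_O = 103/3, q_L = 142/3.

47.33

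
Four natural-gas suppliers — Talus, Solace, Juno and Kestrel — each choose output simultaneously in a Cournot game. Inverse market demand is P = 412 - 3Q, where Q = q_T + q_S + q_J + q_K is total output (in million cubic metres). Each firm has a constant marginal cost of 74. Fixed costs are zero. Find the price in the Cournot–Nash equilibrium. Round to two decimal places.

141.60

Each firm earns π_i = (412 - 3Q)q_i - 74q_i.
First-order condition (treating rivals' output as given): 338 - 6q_i - 3·Σ_{j≠i} q_j = 0.
With identical firms every q_j equals q_i, so Σ_{j≠i} q_j = 3q_i and 338 = 15q_i, giving q_i = 338/15.
Total output Q = 1352/15, so price P = 412 - 3·(1352/15) = 708/5.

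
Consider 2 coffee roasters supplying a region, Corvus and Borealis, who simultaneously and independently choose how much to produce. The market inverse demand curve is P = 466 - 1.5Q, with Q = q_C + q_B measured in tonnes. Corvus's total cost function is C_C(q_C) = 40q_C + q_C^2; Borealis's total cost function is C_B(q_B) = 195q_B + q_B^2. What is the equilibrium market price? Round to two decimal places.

Corvus's profit: π_C = (466 - 1.5Q)q_C - (40q_C + q_C²). Setting ∂π_C/∂q_C = 0: 426 - 5q_C - (3/2)(q_B) = 0.
Borealis's first-order condition: 271 - 5q_B - (3/2)(q_C) = 0.
Rearranging gives the reaction functions q_C = (426 - (3/2)q_B)/5 and q_B = (271 - (3/2)q_C)/5.
Substituting one into the other gives q_C = 75.7582 and q_B = 31.4725.
Total output Q = 1394/13, so price P = 466 - (3/2)·(1394/13) = 305.1538.

305.15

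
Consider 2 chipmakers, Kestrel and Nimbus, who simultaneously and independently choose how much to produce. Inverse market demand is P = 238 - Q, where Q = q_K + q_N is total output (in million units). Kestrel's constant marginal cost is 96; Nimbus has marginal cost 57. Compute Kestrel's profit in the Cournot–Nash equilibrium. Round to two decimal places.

1178.78

Kestrel's profit: π_K = (238 - Q)q_K - (96q_K). Setting ∂π_K/∂q_K = 0: 142 - 2q_K - (q_N) = 0.
Nimbus's profit: π_N = (238 - Q)q_N - (57q_N). Setting ∂π_N/∂q_N = 0: 181 - 2q_N - (q_K) = 0.
Rearranging gives the reaction functions q_K = (142 - q_N)/2 and q_N = (181 - q_K)/2.
Solving the pair: q_K = 103/3, q_N = 220/3.
Price P = 238 - 323/3 = 391/3.
Kestrel's profit: (391/3 - 96)·(103/3) = 1178.7778.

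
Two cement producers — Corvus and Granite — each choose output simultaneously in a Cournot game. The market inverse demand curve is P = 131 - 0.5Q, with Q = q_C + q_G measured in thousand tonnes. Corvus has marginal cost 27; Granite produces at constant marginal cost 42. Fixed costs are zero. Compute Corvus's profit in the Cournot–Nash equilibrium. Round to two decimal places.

Corvus's profit: π_C = (131 - 0.5Q)q_C - (27q_C). Setting ∂π_C/∂q_C = 0: 104 - q_C - (1/2)(q_G) = 0.
Granite's first-order condition: 89 - q_G - (1/2)(q_C) = 0.
So q_C = (104 - (1/2)q_G) and q_G = (89 - (1/2)q_C).
Substituting one into the other gives q_C = 238/3 and q_G = 148/3.
Price P = 131 - (1/2)·(386/3) = 200/3.
Corvus's profit: (200/3 - 27)·(238/3) = 3146.8889.

3146.89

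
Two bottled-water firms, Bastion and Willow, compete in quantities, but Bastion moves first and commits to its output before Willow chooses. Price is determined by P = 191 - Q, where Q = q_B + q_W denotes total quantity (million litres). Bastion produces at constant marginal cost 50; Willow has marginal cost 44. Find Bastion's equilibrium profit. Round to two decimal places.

2278.13

Solve by backward induction. Given q_B, the follower Willow maximises π_W = (191 - q_B - q_W)q_W - 44q_W.
∂π_W/∂q_W = 147 - q_B - 2q_W = 0 gives the reaction function q_W = (147 - q_B)/2.
Bastion substitutes q_W(q_B) into its own profit: π_B = q_B(191 - q_B - (147 - q_B)/2) - 50q_B = (235/2 - (1/2)q_B)q_B - 50q_B.
Maximising: ∂π_B/∂q_B = 135/2 - q_B = 0, giving q_B = 135/2.
Then q_W = (147 - 135/2)/2 = 159/4.
Price P = 191 - 429/4 = 335/4.
Bastion's profit: (335/4 - 50)·(135/2) = 2278.1250.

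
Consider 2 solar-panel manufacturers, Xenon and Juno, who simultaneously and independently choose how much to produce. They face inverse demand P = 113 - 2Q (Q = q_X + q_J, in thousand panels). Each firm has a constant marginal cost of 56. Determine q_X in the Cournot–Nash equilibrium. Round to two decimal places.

9.50

A representative firm's profit is π_i = q_i(113 - 2Q) - 56q_i.
Setting ∂π_i/∂q_i = 0 with rivals' quantities fixed: 57 - 4q_i - 2q_j = 0.
By symmetry each firm produces the same amount; substituting q_j = q_i yields q_i = 57/6 = 19/2.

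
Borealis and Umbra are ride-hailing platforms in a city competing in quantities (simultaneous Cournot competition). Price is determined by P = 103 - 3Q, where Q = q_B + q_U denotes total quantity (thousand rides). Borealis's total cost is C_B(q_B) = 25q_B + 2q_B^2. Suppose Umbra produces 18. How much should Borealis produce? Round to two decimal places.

2.40

With the rival's output fixed at 18, Borealis's profit is π_B = (103 - 3·18 - 3q_B)q_B - (25q_B + 2q_B²) = (49 - 3q_B)q_B - (25q_B + 2q_B²).
∂π_B/∂q_B = 24 - 10q_B = 0, so q_B = 12/5.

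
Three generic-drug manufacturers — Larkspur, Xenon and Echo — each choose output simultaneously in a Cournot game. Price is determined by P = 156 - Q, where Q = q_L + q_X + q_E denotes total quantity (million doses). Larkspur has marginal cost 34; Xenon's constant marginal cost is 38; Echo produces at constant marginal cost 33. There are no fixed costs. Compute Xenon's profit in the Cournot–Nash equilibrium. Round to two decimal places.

742.56

Larkspur's profit: π_L = (156 - Q)q_L - (34q_L). Setting ∂π_L/∂q_L = 0: 122 - 2q_L - (q_X + q_E) = 0.
Xenon's first-order condition: 118 - 2q_X - (q_L + q_E) = 0.
Echo's first-order condition: 123 - 2q_E - (q_L + q_X) = 0.
Adding the 3 first-order conditions: 363 − 4Q = 0, so Q = 363/4.
Back-substituting: q_L = (122 − 363/4) = 125/4, q_X = (118 − 363/4) = 109/4, q_E = (123 − 363/4) = 129/4.
Price P = 156 - 363/4 = 261/4.
Xenon's profit: (261/4 - 38)·(109/4) = 742.5625.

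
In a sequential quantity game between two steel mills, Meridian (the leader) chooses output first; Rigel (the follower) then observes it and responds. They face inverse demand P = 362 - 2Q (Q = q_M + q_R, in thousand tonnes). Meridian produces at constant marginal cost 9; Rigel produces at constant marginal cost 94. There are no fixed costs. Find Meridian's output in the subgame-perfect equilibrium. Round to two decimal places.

The follower Rigel best-responds to any q_M: π_R = (362 - 2Q)q_R - 94q_R.
Follower FOC: 268 - 2q_M - 4q_R = 0, so q_R(q_M) = (268 - 2q_M)/4.
The leader anticipates this reaction. Substituting into P = 362 - 2Q gives P = 228 - q_M, so π_M = (228 - q_M)q_M - 9q_M.
The leader's first-order condition 219 - 2q_M = 0 yields q_M = 219/2.
Then q_R = (268 - 2·(219/2))/4 = 49/4.

109.50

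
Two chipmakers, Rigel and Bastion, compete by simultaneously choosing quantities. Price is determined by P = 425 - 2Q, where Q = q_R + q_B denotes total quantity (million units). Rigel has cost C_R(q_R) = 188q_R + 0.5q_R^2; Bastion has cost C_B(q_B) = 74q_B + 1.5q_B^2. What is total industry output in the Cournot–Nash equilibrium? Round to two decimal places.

Rigel's profit: π_R = (425 - 2Q)q_R - (188q_R + (1/2)q_R²). Setting ∂π_R/∂q_R = 0: 237 - 5q_R - 2(q_B) = 0.
Bastion's profit: π_B = (425 - 2Q)q_B - (74q_B + (3/2)q_B²). Setting ∂π_B/∂q_B = 0: 351 - 7q_B - 2(q_R) = 0.
Best responses: q_R = (237 - 2q_B)/5, q_B = (351 - 2q_R)/7.
Substituting one into the other gives q_R = 957/31 and q_B = 1281/31.
Total output Q = 957/31 + 1281/31 = 72.1935.

72.19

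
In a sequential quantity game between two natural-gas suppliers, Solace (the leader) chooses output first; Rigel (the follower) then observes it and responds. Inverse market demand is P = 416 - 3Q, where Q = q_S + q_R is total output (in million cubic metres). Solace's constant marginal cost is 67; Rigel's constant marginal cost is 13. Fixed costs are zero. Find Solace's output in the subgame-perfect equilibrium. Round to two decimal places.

49.17

The follower Rigel best-responds to any q_S: π_R = (416 - 3Q)q_R - 13q_R.
Follower FOC: 403 - 3q_S - 6q_R = 0, so q_R(q_S) = (403 - 3q_S)/6.
The leader anticipates this reaction. Substituting into P = 416 - 3Q gives P = 429/2 - (3/2)q_S, so π_S = (429/2 - (3/2)q_S)q_S - 67q_S.
The leader's first-order condition 295/2 - 3q_S = 0 yields q_S = 295/6.
Then q_R = (403 - 3·(295/6))/6 = 511/12.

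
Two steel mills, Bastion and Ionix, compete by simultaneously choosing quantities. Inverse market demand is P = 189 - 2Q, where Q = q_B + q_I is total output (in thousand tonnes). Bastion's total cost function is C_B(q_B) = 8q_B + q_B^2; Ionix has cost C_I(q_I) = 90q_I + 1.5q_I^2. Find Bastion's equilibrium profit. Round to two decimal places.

Bastion's profit: π_B = (189 - 2Q)q_B - (8q_B + q_B²). Setting ∂π_B/∂q_B = 0: 181 - 6q_B - 2(q_I) = 0.
Ionix's profit: π_I = (189 - 2Q)q_I - (90q_I + (3/2)q_I²). Setting ∂π_I/∂q_I = 0: 99 - 7q_I - 2(q_B) = 0.
So q_B = (181 - 2q_I)/6 and q_I = (99 - 2q_B)/7.
Substituting one into the other gives q_B = 1069/38 and q_I = 116/19.
Price P = 189 - 2·(1301/38) = 120.5263.
Bastion's profit: 120.5263·(1069/38) - 8·(1069/38) - (1069/38)² = 2374.1572.

2374.16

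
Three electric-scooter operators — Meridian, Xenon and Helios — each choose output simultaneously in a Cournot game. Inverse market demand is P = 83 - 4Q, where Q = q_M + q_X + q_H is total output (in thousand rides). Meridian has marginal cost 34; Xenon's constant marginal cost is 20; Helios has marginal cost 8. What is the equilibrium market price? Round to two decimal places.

36.25

Meridian's profit: π_M = (83 - 4Q)q_M - (34q_M). Setting ∂π_M/∂q_M = 0: 49 - 8q_M - 4(q_X + q_H) = 0.
Xenon's profit: π_X = (83 - 4Q)q_X - (20q_X). Setting ∂π_X/∂q_X = 0: 63 - 8q_X - 4(q_M + q_H) = 0.
Helios's profit: π_H = (83 - 4Q)q_H - (8q_H). Setting ∂π_H/∂q_H = 0: 75 - 8q_H - 4(q_M + q_X) = 0.
Adding the 3 first-order conditions: 187 − 16Q = 0, so Q = 187/16.
Back-substituting: q_M = (49 − 187/4)/4 = 9/16, q_X = (63 − 187/4)/4 = 65/16, q_H = (75 − 187/4)/4 = 113/16.
Total output Q = 187/16, so price P = 83 - 4·(187/16) = 145/4.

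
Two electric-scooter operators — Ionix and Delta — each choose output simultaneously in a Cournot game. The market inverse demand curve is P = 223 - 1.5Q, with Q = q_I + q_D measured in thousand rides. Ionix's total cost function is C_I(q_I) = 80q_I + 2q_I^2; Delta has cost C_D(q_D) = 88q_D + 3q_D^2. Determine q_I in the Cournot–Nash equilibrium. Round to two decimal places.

17.85

Ionix's profit: π_I = (223 - 1.5Q)q_I - (80q_I + 2q_I²). Setting ∂π_I/∂q_I = 0: 143 - 7q_I - (3/2)(q_D) = 0.
Delta's profit: π_D = (223 - 1.5Q)q_D - (88q_D + 3q_D²). Setting ∂π_D/∂q_D = 0: 135 - 9q_D - (3/2)(q_I) = 0.
Rearranging gives the reaction functions q_I = (143 - (3/2)q_D)/7 and q_D = (135 - (3/2)q_I)/9.
Substituting one into the other gives q_I = 482/27 and q_D = 974/81.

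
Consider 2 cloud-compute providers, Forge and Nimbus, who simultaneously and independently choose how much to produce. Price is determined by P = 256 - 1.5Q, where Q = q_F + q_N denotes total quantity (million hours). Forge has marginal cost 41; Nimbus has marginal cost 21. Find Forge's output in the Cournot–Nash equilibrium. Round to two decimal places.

Forge's profit: π_F = (256 - 1.5Q)q_F - (41q_F). Setting ∂π_F/∂q_F = 0: 215 - 3q_F - (3/2)(q_N) = 0.
Nimbus's profit: π_N = (256 - 1.5Q)q_N - (21q_N). Setting ∂π_N/∂q_N = 0: 235 - 3q_N - (3/2)(q_F) = 0.
So q_F = (215 - (3/2)q_N)/3 and q_N = (235 - (3/2)q_F)/3.
Solving the pair: q_F = 130/3, q_N = 170/3.

43.33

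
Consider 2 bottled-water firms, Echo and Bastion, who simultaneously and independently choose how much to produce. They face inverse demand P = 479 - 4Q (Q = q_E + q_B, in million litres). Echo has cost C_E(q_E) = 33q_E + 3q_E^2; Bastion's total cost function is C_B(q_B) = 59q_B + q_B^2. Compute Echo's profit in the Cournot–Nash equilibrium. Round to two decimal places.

3518.39

Echo's profit: π_E = (479 - 4Q)q_E - (33q_E + 3q_E²). Setting ∂π_E/∂q_E = 0: 446 - 14q_E - 4(q_B) = 0.
Bastion's profit: π_B = (479 - 4Q)q_B - (59q_B + q_B²). Setting ∂π_B/∂q_B = 0: 420 - 10q_B - 4(q_E) = 0.
Rearranging gives the reaction functions q_E = (446 - 4q_B)/14 and q_B = (420 - 4q_E)/10.
Solving the pair: q_E = 695/31, q_B = 1024/31.
Price P = 479 - 4·(1719/31) = 257.1935.
Echo's profit: 257.1935·(695/31) - 33·(695/31) - 3(695/31)² = 3518.3923.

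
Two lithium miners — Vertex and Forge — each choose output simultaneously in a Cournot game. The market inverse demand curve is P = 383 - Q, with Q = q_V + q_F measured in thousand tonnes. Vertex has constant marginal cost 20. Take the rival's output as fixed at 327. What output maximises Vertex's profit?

With the rival's output fixed at 327, Vertex's profit is π_V = (383 - 327 - q_V)q_V - (20q_V) = (56 - q_V)q_V - (20q_V).
∂π_V/∂q_V = 36 - 2q_V = 0, so q_V = 18.

18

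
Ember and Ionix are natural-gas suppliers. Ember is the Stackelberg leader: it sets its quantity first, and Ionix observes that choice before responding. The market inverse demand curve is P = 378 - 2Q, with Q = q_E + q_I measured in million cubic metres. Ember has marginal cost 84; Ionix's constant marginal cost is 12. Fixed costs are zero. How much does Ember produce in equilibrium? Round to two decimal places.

The follower Ionix best-responds to any q_E: π_I = (378 - 2Q)q_I - 12q_I.
Follower FOC: 366 - 2q_E - 4q_I = 0, so q_I(q_E) = (366 - 2q_E)/4.
Ember substitutes q_I(q_E) into its own profit: π_E = q_E(378 - 2q_E - (366 - 2q_E)/2) - 84q_E = (195 - q_E)q_E - 84q_E.
Leader FOC: 111 - 2q_E = 0, so q_E = 111/2.
Then q_I = (366 - 2·(111/2))/4 = 255/4.

55.50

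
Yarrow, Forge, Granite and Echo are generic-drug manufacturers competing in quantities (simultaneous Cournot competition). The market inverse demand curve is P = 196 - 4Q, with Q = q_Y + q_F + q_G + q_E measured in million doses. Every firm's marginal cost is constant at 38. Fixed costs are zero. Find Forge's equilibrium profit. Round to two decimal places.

A representative firm's profit is π_i = q_i(196 - 4Q) - 38q_i.
First-order condition (treating rivals' output as given): 158 - 8q_i - 4·Σ_{j≠i} q_j = 0.
With identical firms every q_j equals q_i, so Σ_{j≠i} q_j = 3q_i and 158 = 20q_i, giving q_i = 79/10.
Price P = 196 - 4·(158/5) = 348/5.
Forge's profit: (348/5 - 38)·(79/10) = 249.6400.

249.64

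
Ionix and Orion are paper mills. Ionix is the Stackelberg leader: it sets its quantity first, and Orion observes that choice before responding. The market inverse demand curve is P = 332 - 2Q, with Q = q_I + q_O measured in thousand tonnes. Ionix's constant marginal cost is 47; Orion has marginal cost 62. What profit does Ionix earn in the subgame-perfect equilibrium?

Solve by backward induction. Given q_I, the follower Orion maximises π_O = (332 - 2q_I - 2q_O)q_O - 62q_O.
Setting the follower's marginal profit to zero, 270 - 2q_I - 4q_O = 0, i.e. q_O = (270 - 2q_I)/4.
The leader anticipates this reaction. Substituting into P = 332 - 2Q gives P = 197 - q_I, so π_I = (197 - q_I)q_I - 47q_I.
The leader's first-order condition 150 - 2q_I = 0 yields q_I = 75.
Then q_O = (270 - 2·75)/4 = 30.
Price P = 332 - 2·105 = 122.
Ionix's profit: (122 - 47)·75 = 5625.

5625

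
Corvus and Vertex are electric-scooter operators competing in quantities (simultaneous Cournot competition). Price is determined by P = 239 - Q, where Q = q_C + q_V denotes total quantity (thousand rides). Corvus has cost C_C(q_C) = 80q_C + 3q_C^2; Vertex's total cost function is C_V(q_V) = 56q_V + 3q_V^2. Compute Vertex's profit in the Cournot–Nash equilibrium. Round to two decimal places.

1716.33

Corvus's profit: π_C = (239 - Q)q_C - (80q_C + 3q_C²). Setting ∂π_C/∂q_C = 0: 159 - 8q_C - (q_V) = 0.
Vertex's profit: π_V = (239 - Q)q_V - (56q_V + 3q_V²). Setting ∂π_V/∂q_V = 0: 183 - 8q_V - (q_C) = 0.
Best responses: q_C = (159 - q_V)/8, q_V = (183 - q_C)/8.
Solving the pair: q_C = 121/7, q_V = 145/7.
Price P = 239 - 38 = 201.
Vertex's profit: 201·(145/7) - 56·(145/7) - 3(145/7)² = 1716.3265.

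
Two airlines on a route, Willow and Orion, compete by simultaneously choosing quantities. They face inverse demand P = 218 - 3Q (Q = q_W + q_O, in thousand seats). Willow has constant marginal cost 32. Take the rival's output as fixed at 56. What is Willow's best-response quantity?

With the rival's output fixed at 56, Willow's profit is π_W = (218 - 3·56 - 3q_W)q_W - (32q_W) = (50 - 3q_W)q_W - (32q_W).
∂π_W/∂q_W = 18 - 6q_W = 0, so q_W = 3.

3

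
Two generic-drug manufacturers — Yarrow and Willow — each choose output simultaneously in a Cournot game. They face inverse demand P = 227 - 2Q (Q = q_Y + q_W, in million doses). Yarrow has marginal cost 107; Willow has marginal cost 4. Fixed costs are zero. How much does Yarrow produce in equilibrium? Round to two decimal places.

Yarrow's profit: π_Y = (227 - 2Q)q_Y - (107q_Y). Setting ∂π_Y/∂q_Y = 0: 120 - 4q_Y - 2(q_W) = 0.
Willow's first-order condition: 223 - 4q_W - 2(q_Y) = 0.
So q_Y = (120 - 2q_W)/4 and q_W = (223 - 2q_Y)/4.
Substituting one into the other gives q_Y = 17/6 and q_W = 163/3.

2.83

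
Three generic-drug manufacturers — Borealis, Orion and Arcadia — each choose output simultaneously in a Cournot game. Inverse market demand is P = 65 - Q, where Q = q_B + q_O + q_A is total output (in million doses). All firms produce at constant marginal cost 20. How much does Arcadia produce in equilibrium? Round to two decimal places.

11.25

Each firm earns π_i = (65 - Q)q_i - 20q_i.
First-order condition (treating rivals' output as given): 45 - 2q_i - Σ_{j≠i} q_j = 0.
By symmetry each firm produces the same amount; substituting Σ_{j≠i} q_j = 2q_i yields q_i = 45/4.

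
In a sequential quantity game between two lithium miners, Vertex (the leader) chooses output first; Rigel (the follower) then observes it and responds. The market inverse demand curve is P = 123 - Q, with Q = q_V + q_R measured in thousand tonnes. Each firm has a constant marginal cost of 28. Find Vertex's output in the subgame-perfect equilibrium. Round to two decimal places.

47.50

The follower Rigel best-responds to any q_V: π_R = (123 - Q)q_R - 28q_R.
Setting the follower's marginal profit to zero, 95 - q_V - 2q_R = 0, i.e. q_R = (95 - q_V)/2.
The leader anticipates this reaction. Substituting into P = 123 - Q gives P = 151/2 - (1/2)q_V, so π_V = (151/2 - (1/2)q_V)q_V - 28q_V.
Leader FOC: 95/2 - q_V = 0, so q_V = 95/2.
Then q_R = (95 - 95/2)/2 = 95/4.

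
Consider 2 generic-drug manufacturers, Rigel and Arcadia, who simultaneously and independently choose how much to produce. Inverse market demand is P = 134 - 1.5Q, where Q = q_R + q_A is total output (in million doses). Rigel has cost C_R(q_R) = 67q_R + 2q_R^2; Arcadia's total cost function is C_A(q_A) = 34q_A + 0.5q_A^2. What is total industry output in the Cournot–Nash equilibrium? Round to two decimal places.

Rigel's profit: π_R = (134 - 1.5Q)q_R - (67q_R + 2q_R²). Setting ∂π_R/∂q_R = 0: 67 - 7q_R - (3/2)(q_A) = 0.
Arcadia's first-order condition: 100 - 4q_A - (3/2)(q_R) = 0.
Best responses: q_R = (67 - (3/2)q_A)/7, q_A = (100 - (3/2)q_R)/4.
Solving the pair: q_R = 472/103, q_A = 23.2816.
Total output Q = 472/103 + 23.2816 = 27.8641.

27.86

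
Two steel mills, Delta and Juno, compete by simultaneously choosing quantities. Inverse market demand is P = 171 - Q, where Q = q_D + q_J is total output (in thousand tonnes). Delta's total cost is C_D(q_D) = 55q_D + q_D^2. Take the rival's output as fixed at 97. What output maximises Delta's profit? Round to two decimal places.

4.75

With the rival's output fixed at 97, Delta's profit is π_D = (171 - 97 - q_D)q_D - (55q_D + q_D²) = (74 - q_D)q_D - (55q_D + q_D²).
∂π_D/∂q_D = 19 - 4q_D = 0, so q_D = 19/4.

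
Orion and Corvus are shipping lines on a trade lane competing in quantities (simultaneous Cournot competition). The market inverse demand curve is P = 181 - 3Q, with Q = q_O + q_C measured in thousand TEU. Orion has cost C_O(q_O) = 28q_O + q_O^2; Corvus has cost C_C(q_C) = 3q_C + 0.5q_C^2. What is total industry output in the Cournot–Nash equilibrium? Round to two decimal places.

Orion's profit: π_O = (181 - 3Q)q_O - (28q_O + q_O²). Setting ∂π_O/∂q_O = 0: 153 - 8q_O - 3(q_C) = 0.
Corvus's profit: π_C = (181 - 3Q)q_C - (3q_C + (1/2)q_C²). Setting ∂π_C/∂q_C = 0: 178 - 7q_C - 3(q_O) = 0.
Rearranging gives the reaction functions q_O = (153 - 3q_C)/8 and q_C = (178 - 3q_O)/7.
Substituting one into the other gives q_O = 537/47 and q_C = 965/47.
Total output Q = 537/47 + 965/47 = 1502/47.

31.96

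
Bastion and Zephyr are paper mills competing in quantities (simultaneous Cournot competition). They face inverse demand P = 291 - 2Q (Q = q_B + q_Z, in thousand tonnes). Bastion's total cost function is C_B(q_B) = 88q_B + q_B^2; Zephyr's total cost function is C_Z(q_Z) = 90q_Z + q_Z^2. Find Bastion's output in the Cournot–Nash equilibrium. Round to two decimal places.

25.50

Bastion's profit: π_B = (291 - 2Q)q_B - (88q_B + q_B²). Setting ∂π_B/∂q_B = 0: 203 - 6q_B - 2(q_Z) = 0.
Zephyr's first-order condition: 201 - 6q_Z - 2(q_B) = 0.
Rearranging gives the reaction functions q_B = (203 - 2q_Z)/6 and q_Z = (201 - 2q_B)/6.
Substituting one into the other gives q_B = 51/2 and q_Z = 25.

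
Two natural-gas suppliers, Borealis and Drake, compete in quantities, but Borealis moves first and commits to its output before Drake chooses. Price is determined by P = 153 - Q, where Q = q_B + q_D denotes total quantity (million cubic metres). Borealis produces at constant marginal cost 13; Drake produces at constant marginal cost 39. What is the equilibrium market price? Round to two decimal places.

Solve by backward induction. Given q_B, the follower Drake maximises π_D = (153 - q_B - q_D)q_D - 39q_D.
Setting the follower's marginal profit to zero, 114 - q_B - 2q_D = 0, i.e. q_D = (114 - q_B)/2.
Borealis substitutes q_D(q_B) into its own profit: π_B = q_B(153 - q_B - (114 - q_B)/2) - 13q_B = (96 - (1/2)q_B)q_B - 13q_B.
Leader FOC: 83 - q_B = 0, so q_B = 83.
Then q_D = (114 - 83)/2 = 31/2.
Total output Q = 197/2, so price P = 153 - 197/2 = 109/2.

54.50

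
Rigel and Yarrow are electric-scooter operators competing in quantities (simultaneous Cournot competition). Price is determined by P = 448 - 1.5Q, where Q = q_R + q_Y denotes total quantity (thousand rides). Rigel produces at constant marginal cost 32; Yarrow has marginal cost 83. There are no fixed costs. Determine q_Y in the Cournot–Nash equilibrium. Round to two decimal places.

Rigel's profit: π_R = (448 - 1.5Q)q_R - (32q_R). Setting ∂π_R/∂q_R = 0: 416 - 3q_R - (3/2)(q_Y) = 0.
Yarrow's profit: π_Y = (448 - 1.5Q)q_Y - (83q_Y). Setting ∂π_Y/∂q_Y = 0: 365 - 3q_Y - (3/2)(q_R) = 0.
Best responses: q_R = (416 - (3/2)q_Y)/3, q_Y = (365 - (3/2)q_R)/3.
Substituting one into the other gives q_R = 934/9 and q_Y = 628/9.

69.78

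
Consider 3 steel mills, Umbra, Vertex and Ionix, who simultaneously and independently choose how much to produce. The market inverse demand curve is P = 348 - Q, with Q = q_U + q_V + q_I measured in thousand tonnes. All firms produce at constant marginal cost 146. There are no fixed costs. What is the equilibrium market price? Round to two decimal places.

A representative firm's profit is π_i = q_i(348 - Q) - 146q_i.
First-order condition (treating rivals' output as given): 202 - 2q_i - Σ_{j≠i} q_j = 0.
By symmetry each firm produces the same amount; substituting Σ_{j≠i} q_j = 2q_i yields q_i = 202/4 = 101/2.
Total output Q = 303/2, so price P = 348 - 303/2 = 393/2.

196.50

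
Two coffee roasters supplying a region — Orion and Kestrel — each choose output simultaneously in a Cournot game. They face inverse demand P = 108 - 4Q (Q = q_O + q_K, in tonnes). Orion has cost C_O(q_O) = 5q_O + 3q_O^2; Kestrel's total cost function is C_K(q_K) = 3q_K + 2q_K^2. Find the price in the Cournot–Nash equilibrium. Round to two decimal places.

58.68

Orion's profit: π_O = (108 - 4Q)q_O - (5q_O + 3q_O²). Setting ∂π_O/∂q_O = 0: 103 - 14q_O - 4(q_K) = 0.
Kestrel's first-order condition: 105 - 12q_K - 4(q_O) = 0.
So q_O = (103 - 4q_K)/14 and q_K = (105 - 4q_O)/12.
Substituting one into the other gives q_O = 102/19 and q_K = 529/76.
Total output Q = 937/76, so price P = 108 - 4·(937/76) = 1115/19.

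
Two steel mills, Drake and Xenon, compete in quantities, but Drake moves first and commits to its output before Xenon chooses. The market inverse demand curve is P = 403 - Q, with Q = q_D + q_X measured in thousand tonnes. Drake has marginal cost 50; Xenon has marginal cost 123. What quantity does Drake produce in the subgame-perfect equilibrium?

The follower Xenon best-responds to any q_D: π_X = (403 - Q)q_X - 123q_X.
∂π_X/∂q_X = 280 - q_D - 2q_X = 0 gives the reaction function q_X = (280 - q_D)/2.
Drake substitutes q_X(q_D) into its own profit: π_D = q_D(403 - q_D - (280 - q_D)/2) - 50q_D = (263 - (1/2)q_D)q_D - 50q_D.
Leader FOC: 213 - q_D = 0, so q_D = 213.
Then q_X = (280 - 213)/2 = 67/2.

213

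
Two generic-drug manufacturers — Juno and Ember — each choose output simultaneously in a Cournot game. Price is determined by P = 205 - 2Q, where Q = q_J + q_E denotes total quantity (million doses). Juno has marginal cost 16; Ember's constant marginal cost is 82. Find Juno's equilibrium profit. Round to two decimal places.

Juno's profit: π_J = (205 - 2Q)q_J - (16q_J). Setting ∂π_J/∂q_J = 0: 189 - 4q_J - 2(q_E) = 0.
Ember's profit: π_E = (205 - 2Q)q_E - (82q_E). Setting ∂π_E/∂q_E = 0: 123 - 4q_E - 2(q_J) = 0.
Rearranging gives the reaction functions q_J = (189 - 2q_E)/4 and q_E = (123 - 2q_J)/4.
Solving the pair: q_J = 85/2, q_E = 19/2.
Price P = 205 - 2·52 = 101.
Juno's profit: (101 - 16)·(85/2) = 3612.5000.

3612.50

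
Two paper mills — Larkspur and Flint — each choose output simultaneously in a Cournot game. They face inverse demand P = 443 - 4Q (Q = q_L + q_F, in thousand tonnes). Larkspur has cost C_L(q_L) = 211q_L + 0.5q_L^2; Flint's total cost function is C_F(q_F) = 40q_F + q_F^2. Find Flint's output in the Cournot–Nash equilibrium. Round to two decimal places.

36.47

Larkspur's profit: π_L = (443 - 4Q)q_L - (211q_L + (1/2)q_L²). Setting ∂π_L/∂q_L = 0: 232 - 9q_L - 4(q_F) = 0.
Flint's profit: π_F = (443 - 4Q)q_F - (40q_F + q_F²). Setting ∂π_F/∂q_F = 0: 403 - 10q_F - 4(q_L) = 0.
So q_L = (232 - 4q_F)/9 and q_F = (403 - 4q_L)/10.
Solving the pair: q_L = 354/37, q_F = 36.4730.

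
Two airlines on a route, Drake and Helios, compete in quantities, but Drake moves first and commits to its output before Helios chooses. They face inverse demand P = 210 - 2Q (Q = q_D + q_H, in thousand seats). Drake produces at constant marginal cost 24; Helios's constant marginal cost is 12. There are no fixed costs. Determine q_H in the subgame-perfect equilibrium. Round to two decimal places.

27.75

Solve by backward induction. Given q_D, the follower Helios maximises π_H = (210 - 2q_D - 2q_H)q_H - 12q_H.
∂π_H/∂q_H = 198 - 2q_D - 4q_H = 0 gives the reaction function q_H = (198 - 2q_D)/4.
The leader anticipates this reaction. Substituting into P = 210 - 2Q gives P = 111 - q_D, so π_D = (111 - q_D)q_D - 24q_D.
Leader FOC: 87 - 2q_D = 0, so q_D = 87/2.
Then q_H = (198 - 2·(87/2))/4 = 111/4.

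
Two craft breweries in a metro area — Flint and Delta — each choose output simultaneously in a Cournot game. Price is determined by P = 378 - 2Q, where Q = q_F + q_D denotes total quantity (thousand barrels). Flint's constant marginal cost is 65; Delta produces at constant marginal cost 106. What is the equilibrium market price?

183

Flint's profit: π_F = (378 - 2Q)q_F - (65q_F). Setting ∂π_F/∂q_F = 0: 313 - 4q_F - 2(q_D) = 0.
Delta's first-order condition: 272 - 4q_D - 2(q_F) = 0.
Best responses: q_F = (313 - 2q_D)/4, q_D = (272 - 2q_F)/4.
Solving the pair: q_F = 59, q_D = 77/2.
Total output Q = 195/2, so price P = 378 - 2·(195/2) = 183.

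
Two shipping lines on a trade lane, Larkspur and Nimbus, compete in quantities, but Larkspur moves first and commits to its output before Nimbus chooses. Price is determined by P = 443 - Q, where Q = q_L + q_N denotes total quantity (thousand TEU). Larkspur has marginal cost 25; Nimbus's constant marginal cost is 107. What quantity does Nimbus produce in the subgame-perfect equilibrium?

43

Solve by backward induction. Given q_L, the follower Nimbus maximises π_N = (443 - q_L - q_N)q_N - 107q_N.
∂π_N/∂q_N = 336 - q_L - 2q_N = 0 gives the reaction function q_N = (336 - q_L)/2.
Larkspur substitutes q_N(q_L) into its own profit: π_L = q_L(443 - q_L - (336 - q_L)/2) - 25q_L = (275 - (1/2)q_L)q_L - 25q_L.
The leader's first-order condition 250 - q_L = 0 yields q_L = 250.
Then q_N = (336 - 250)/2 = 43.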